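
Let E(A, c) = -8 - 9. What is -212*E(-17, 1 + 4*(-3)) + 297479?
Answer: 301083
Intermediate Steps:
E(A, c) = -17
-212*E(-17, 1 + 4*(-3)) + 297479 = -212*(-17) + 297479 = 3604 + 297479 = 301083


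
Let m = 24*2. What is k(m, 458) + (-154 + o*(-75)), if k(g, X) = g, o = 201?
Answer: -15181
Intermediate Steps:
m = 48
k(m, 458) + (-154 + o*(-75)) = 48 + (-154 + 201*(-75)) = 48 + (-154 - 15075) = 48 - 15229 = -15181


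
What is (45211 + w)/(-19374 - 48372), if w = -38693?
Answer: -3259/33873 ≈ -0.096212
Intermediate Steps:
(45211 + w)/(-19374 - 48372) = (45211 - 38693)/(-19374 - 48372) = 6518/(-67746) = 6518*(-1/67746) = -3259/33873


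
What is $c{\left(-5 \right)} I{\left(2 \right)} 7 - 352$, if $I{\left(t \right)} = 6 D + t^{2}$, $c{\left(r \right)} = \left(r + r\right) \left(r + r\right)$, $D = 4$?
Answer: $19248$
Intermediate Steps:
$c{\left(r \right)} = 4 r^{2}$ ($c{\left(r \right)} = 2 r 2 r = 4 r^{2}$)
$I{\left(t \right)} = 24 + t^{2}$ ($I{\left(t \right)} = 6 \cdot 4 + t^{2} = 24 + t^{2}$)
$c{\left(-5 \right)} I{\left(2 \right)} 7 - 352 = 4 \left(-5\right)^{2} \left(24 + 2^{2}\right) 7 - 352 = 4 \cdot 25 \left(24 + 4\right) 7 - 352 = 100 \cdot 28 \cdot 7 - 352 = 2800 \cdot 7 - 352 = 19600 - 352 = 19248$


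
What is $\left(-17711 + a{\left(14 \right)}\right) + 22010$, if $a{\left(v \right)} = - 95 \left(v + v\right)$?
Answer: $1639$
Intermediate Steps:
$a{\left(v \right)} = - 190 v$ ($a{\left(v \right)} = - 95 \cdot 2 v = - 190 v$)
$\left(-17711 + a{\left(14 \right)}\right) + 22010 = \left(-17711 - 2660\right) + 22010 = -20371 + 22010 = 1639$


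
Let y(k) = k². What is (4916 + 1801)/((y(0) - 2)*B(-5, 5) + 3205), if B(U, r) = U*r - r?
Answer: 6717/3265 ≈ 2.0573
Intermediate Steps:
B(U, r) = -r + U*r
(4916 + 1801)/((y(0) - 2)*B(-5, 5) + 3205) = (4916 + 1801)/((0² - 2)*(5*(-1 - 5)) + 3205) = 6717/((0 - 2)*(5*(-6)) + 3205) = 6717/(-2*(-30) + 3205) = 6717/(60 + 3205) = 6717/3265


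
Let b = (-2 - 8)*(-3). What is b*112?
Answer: 3360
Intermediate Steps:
b = 30 (b = -10*(-3) = 30)
b*112 = 30*112 = 3360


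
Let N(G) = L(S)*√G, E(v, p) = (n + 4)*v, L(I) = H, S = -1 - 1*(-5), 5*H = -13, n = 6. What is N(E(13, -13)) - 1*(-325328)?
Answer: 325328 - 13*√130/5 ≈ 3.2530e+5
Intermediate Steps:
H = -13/5 (H = (⅕)*(-13) = -13/5 ≈ -2.6000)
S = 4 (S = -1 + 5 = 4)
L(I) = -13/5
E(v, p) = 10*v (E(v, p) = (6 + 4)*v = 10*v)
N(G) = -13*√G/5
N(E(13, -13)) - 1*(-325328) = -13*√130/5 - 1*(-325328) = -13*√130/5 + 325328 = 325328 - 13*√130/5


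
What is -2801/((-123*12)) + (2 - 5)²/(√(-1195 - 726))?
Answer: 2801/1476 - 9*I*√1921/1921 ≈ 1.8977 - 0.20534*I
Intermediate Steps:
-2801/((-123*12)) + (2 - 5)²/(√(-1195 - 726)) = -2801/(-1476) + (-3)²/(√(-1921)) = -2801*(-1/1476) + 9/((I*√1921)) = 2801/1476 + 9*(-I*√1921/1921) = 2801/1476 - 9*I*√1921/1921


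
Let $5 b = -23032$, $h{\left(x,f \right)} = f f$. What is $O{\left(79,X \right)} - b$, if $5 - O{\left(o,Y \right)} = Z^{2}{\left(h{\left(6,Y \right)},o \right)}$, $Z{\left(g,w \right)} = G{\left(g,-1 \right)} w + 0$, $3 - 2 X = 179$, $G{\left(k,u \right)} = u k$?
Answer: $- \frac{1871349347823}{5} \approx -3.7427 \cdot 10^{11}$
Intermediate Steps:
$G{\left(k,u \right)} = k u$
$h{\left(x,f \right)} = f^{2}$
$X = -88$ ($X = \frac{3}{2} - \frac{179}{2} = -88$)
$Z{\left(g,w \right)} = - g w$ ($Z{\left(g,w \right)} = g \left(-1\right) w + 0 = - g w + 0 = - g w$)
$O{\left(o,Y \right)} = 5 - Y^{4} o^{2}$ ($O{\left(o,Y \right)} = 5 - \left(- Y^{2} o\right)^{2} = 5 - \left(- o Y^{2}\right)^{2} = 5 - Y^{4} o^{2}$)
$b = - \frac{23032}{5}$ ($b = \frac{1}{5} \left(-23032\right) = - \frac{23032}{5} \approx -4606.4$)
$O{\left(79,X \right)} - b = \left(5 - \left(-88\right)^{4} \cdot 79^{2}\right) - - \frac{23032}{5} = \left(5 - 59969536 \cdot 6241\right) + \frac{23032}{5} = \left(5 - 374269874176\right) + \frac{23032}{5} = -374269874171 + \frac{23032}{5} = - \frac{1871349347823}{5}$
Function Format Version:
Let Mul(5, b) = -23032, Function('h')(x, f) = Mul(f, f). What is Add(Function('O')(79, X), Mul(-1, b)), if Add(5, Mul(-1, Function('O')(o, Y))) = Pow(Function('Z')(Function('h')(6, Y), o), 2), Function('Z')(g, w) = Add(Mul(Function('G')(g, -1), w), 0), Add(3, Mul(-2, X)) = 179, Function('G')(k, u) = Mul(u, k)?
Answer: Rational(-1871349347823, 5) ≈ -3.7427e+11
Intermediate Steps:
Function('G')(k, u) = Mul(k, u)
Function('h')(x, f) = Pow(f, 2)
X = -88 (X = Add(Rational(3, 2), Mul(Rational(-1, 2), 179)) = Add(Rational(3, 2), Rational(-179, 2)) = -88)
Function('Z')(g, w) = Mul(-1, g, w) (Function('Z')(g, w) = Add(Mul(Mul(g, -1), w), 0) = Add(Mul(Mul(-1, g), w), 0) = Add(Mul(-1, g, w), 0) = Mul(-1, g, w))
Function('O')(o, Y) = Add(5, Mul(-1, Pow(Y, 4), Pow(o, 2))) (Function('O')(o, Y) = Add(5, Mul(-1, Pow(Mul(-1, Pow(Y, 2), o), 2))) = Add(5, Mul(-1, Pow(Mul(-1, o, Pow(Y, 2)), 2))) = Add(5, Mul(-1, Mul(Pow(Y, 4), Pow(o, 2)))) = Add(5, Mul(-1, Pow(Y, 4), Pow(o, 2))))
b = Rational(-23032, 5) (b = Mul(Rational(1, 5), -23032) = Rational(-23032, 5) ≈ -4606.4)
Add(Function('O')(79, X), Mul(-1, b)) = Add(Add(5, Mul(-1, Pow(-88, 4), Pow(79, 2))), Mul(-1, Rational(-23032, 5))) = Add(Add(5, Mul(-1, 59969536, 6241)), Rational(23032, 5)) = Add(Add(5, -374269874176), Rational(23032, 5)) = Add(-374269874171, Rational(23032, 5)) = Rational(-1871349347823, 5)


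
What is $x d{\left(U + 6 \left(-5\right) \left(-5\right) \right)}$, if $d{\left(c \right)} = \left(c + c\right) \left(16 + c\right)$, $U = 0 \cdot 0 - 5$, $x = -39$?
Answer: $-1820910$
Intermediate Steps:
$U = -5$ ($U = 0 - 5 = -5$)
$d{\left(c \right)} = 2 c \left(16 + c\right)$
$x d{\left(U + 6 \left(-5\right) \left(-5\right) \right)} = - 39 \cdot 2 \left(-5 + 6 \left(-5\right) \left(-5\right)\right) \left(16 - \left(5 - 6 \left(-5\right) \left(-5\right)\right)\right) = - 39 \cdot 2 \left(-5 - -150\right) \left(16 - -145\right) = - 39 \cdot 2 \left(-5 + 150\right) \left(16 + \left(-5 + 150\right)\right) = - 39 \cdot 2 \cdot 145 \left(16 + 145\right) = - 39 \cdot 2 \cdot 145 \cdot 161 = \left(-39\right) 46690 = -1820910$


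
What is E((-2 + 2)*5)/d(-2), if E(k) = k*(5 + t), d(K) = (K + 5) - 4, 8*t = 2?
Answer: 0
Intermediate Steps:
t = 1/4 (t = (1/8)*2 = 1/4 ≈ 0.25000)
d(K) = 1 + K (d(K) = (5 + K) - 4 = 1 + K)
E(k) = 21*k/4 (E(k) = k*(5 + 1/4) = k*(21/4) = 21*k/4)
E((-2 + 2)*5)/d(-2) = (21*((-2 + 2)*5)/4)/(1 - 2) = (21*(0*5)/4)/(-1) = ((21/4)*0)*(-1) = 0*(-1) = 0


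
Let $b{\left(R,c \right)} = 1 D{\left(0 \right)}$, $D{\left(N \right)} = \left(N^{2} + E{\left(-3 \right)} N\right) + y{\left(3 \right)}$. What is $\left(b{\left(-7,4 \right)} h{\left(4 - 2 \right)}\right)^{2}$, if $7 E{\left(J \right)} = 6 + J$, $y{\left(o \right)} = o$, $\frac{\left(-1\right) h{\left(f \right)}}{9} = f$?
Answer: $2916$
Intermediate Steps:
$h{\left(f \right)} = - 9 f$
$E{\left(J \right)} = \frac{6}{7} + \frac{J}{7}$ ($E{\left(J \right)} = \frac{6 + J}{7} = \frac{6}{7} + \frac{J}{7}$)
$D{\left(N \right)} = 3 + N^{2} + \frac{3 N}{7}$ ($D{\left(N \right)} = \left(N^{2} + \left(\frac{6}{7} + \frac{1}{7} \left(-3\right)\right) N\right) + 3 = \left(N^{2} + \left(\frac{6}{7} - \frac{3}{7}\right) N\right) + 3 = \left(N^{2} + \frac{3 N}{7}\right) + 3 = 3 + N^{2} + \frac{3 N}{7}$)
$b{\left(R,c \right)} = 3$ ($b{\left(R,c \right)} = 1 \left(3 + 0^{2} + \frac{3}{7} \cdot 0\right) = 1 \left(3 + 0 + 0\right) = 1 \cdot 3 = 3$)
$\left(b{\left(-7,4 \right)} h{\left(4 - 2 \right)}\right)^{2} = \left(3 \left(- 9 \left(4 - 2\right)\right)\right)^{2} = \left(3 \left(\left(-9\right) 2\right)\right)^{2} = \left(3 \left(-18\right)\right)^{2} = \left(-54\right)^{2} = 2916$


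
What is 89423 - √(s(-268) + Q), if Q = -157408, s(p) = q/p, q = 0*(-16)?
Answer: 89423 - 4*I*√9838 ≈ 89423.0 - 396.75*I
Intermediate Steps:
q = 0
s(p) = 0 (s(p) = 0/p = 0)
89423 - √(s(-268) + Q) = 89423 - √(0 - 157408) = 89423 - √(-157408) = 89423 - 4*I*√9838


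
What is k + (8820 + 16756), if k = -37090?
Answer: -11514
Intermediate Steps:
k + (8820 + 16756) = -37090 + (8820 + 16756) = -37090 + 25576 = -11514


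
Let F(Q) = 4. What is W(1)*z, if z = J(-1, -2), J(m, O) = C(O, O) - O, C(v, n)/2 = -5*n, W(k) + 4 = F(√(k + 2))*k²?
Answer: 0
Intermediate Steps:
W(k) = -4 + 4*k²
C(v, n) = -10*n (C(v, n) = 2*(-5*n) = -10*n)
J(m, O) = -11*O (J(m, O) = -10*O - O = -11*O)
z = 22 (z = -11*(-2) = 22)
W(1)*z = (-4 + 4*1²)*22 = (-4 + 4*1)*22 = (-4 + 4)*22 = 0*22 = 0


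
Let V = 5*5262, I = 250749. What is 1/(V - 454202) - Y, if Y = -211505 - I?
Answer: 197794788567/427892 ≈ 4.6225e+5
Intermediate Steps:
V = 26310
Y = -462254 (Y = -211505 - 1*250749 = -211505 - 250749 = -462254)
1/(V - 454202) - Y = 1/(26310 - 454202) - 1*(-462254) = 1/(-427892) + 462254 = -1/427892 + 462254 = 197794788567/427892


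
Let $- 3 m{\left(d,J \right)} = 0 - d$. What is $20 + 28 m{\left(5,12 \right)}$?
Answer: $\frac{200}{3} \approx 66.667$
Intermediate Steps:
$m{\left(d,J \right)} = \frac{d}{3}$ ($m{\left(d,J \right)} = - \frac{0 - d}{3} = - \frac{\left(-1\right) d}{3} = \frac{d}{3}$)
$20 + 28 m{\left(5,12 \right)} = 20 + 28 \cdot \frac{1}{3} \cdot 5 = 20 + 28 \cdot \frac{5}{3} = 20 + \frac{140}{3} = \frac{200}{3}$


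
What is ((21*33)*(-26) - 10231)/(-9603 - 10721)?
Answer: 28249/20324 ≈ 1.3899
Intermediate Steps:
((21*33)*(-26) - 10231)/(-9603 - 10721) = (693*(-26) - 10231)/(-20324) = (-18018 - 10231)*(-1/20324) = -28249*(-1/20324) = 28249/20324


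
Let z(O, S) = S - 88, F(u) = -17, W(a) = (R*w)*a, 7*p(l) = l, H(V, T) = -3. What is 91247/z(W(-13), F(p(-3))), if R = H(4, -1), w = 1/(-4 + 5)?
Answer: -91247/105 ≈ -869.02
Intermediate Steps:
w = 1 (w = 1/1 = 1)
p(l) = l/7
R = -3
W(a) = -3*a (W(a) = (-3*1)*a = -3*a)
z(O, S) = -88 + S
91247/z(W(-13), F(p(-3))) = 91247/(-88 - 17) = 91247/(-105) = 91247*(-1/105) = -91247/105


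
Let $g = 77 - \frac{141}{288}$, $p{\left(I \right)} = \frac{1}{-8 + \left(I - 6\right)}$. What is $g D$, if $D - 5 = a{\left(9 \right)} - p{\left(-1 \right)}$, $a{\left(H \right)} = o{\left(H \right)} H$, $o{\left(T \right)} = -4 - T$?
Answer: $- \frac{2466451}{288} \approx -8564.1$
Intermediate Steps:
$a{\left(H \right)} = H \left(-4 - H\right)$ ($a{\left(H \right)} = \left(-4 - H\right) H = H \left(-4 - H\right)$)
$p{\left(I \right)} = \frac{1}{-14 + I}$ ($p{\left(I \right)} = \frac{1}{-8 + \left(-6 + I\right)} = \frac{1}{-14 + I}$)
$g = \frac{7345}{96}$ ($g = 77 - 141 \cdot \frac{1}{288} = 77 - \frac{47}{96} = \frac{7345}{96} \approx 76.51$)
$D = - \frac{1679}{15}$ ($D = 5 - \left(\frac{1}{-14 - 1} + 9 \left(4 + 9\right)\right) = 5 - \left(- \frac{1}{15} + 117\right) = 5 - \frac{1754}{15} = - \frac{1679}{15} \approx -111.93$)
$g D = \frac{7345}{96} \left(- \frac{1679}{15}\right) = - \frac{2466451}{288}$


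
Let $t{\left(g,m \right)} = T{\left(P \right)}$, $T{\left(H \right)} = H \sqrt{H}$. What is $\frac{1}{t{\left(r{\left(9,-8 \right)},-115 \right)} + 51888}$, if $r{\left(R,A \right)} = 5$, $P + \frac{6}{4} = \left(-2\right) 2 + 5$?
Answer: $\frac{415104}{21538916353} + \frac{2 i \sqrt{2}}{21538916353} \approx 1.9272 \cdot 10^{-5} + 1.3132 \cdot 10^{-10} i$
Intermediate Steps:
$P = - \frac{1}{2}$ ($P = - \frac{3}{2} + \left(\left(-2\right) 2 + 5\right) = - \frac{3}{2} + \left(-4 + 5\right) = - \frac{3}{2} + 1 = - \frac{1}{2} \approx -0.5$)
$T{\left(H \right)} = H^{\frac{3}{2}}$
$t{\left(g,m \right)} = - \frac{i \sqrt{2}}{4}$ ($t{\left(g,m \right)} = \left(- \frac{1}{2}\right)^{\frac{3}{2}} = - \frac{i \sqrt{2}}{4}$)
$\frac{1}{t{\left(r{\left(9,-8 \right)},-115 \right)} + 51888} = \frac{1}{- \frac{i \sqrt{2}}{4} + 51888} = \frac{1}{51888 - \frac{i \sqrt{2}}{4}}$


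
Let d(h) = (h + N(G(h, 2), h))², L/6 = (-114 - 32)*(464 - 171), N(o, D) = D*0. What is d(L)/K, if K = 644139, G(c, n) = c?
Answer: 7319829136/71571 ≈ 1.0227e+5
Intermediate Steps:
N(o, D) = 0
L = -256668 (L = 6*((-114 - 32)*(464 - 171)) = 6*(-146*293) = 6*(-42778) = -256668)
d(h) = h² (d(h) = (h + 0)² = h²)
d(L)/K = (-256668)²/644139 = 65878462224*(1/644139) = 7319829136/71571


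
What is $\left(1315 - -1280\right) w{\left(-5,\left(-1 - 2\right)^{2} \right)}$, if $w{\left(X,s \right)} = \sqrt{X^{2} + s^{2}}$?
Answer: $2595 \sqrt{106} \approx 26717.0$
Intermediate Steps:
$\left(1315 - -1280\right) w{\left(-5,\left(-1 - 2\right)^{2} \right)} = \left(1315 - -1280\right) \sqrt{\left(-5\right)^{2} + \left(\left(-1 - 2\right)^{2}\right)^{2}} = \left(1315 + 1280\right) \sqrt{25 + \left(\left(-3\right)^{2}\right)^{2}} = 2595 \sqrt{25 + 9^{2}} = 2595 \sqrt{25 + 81} = 2595 \sqrt{106}$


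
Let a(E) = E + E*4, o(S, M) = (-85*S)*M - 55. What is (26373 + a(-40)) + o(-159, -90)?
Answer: -1190232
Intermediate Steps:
o(S, M) = -55 - 85*M*S (o(S, M) = -85*M*S - 55 = -55 - 85*M*S)
a(E) = 5*E (a(E) = E + 4*E = 5*E)
(26373 + a(-40)) + o(-159, -90) = (26373 + 5*(-40)) + (-55 - 85*(-90)*(-159)) = (26373 - 200) + (-55 - 1216350) = 26173 - 1216405 = -1190232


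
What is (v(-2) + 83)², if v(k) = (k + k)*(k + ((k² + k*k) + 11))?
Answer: 225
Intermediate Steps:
v(k) = 2*k*(11 + k + 2*k²) (v(k) = (2*k)*(k + ((k² + k²) + 11)) = (2*k)*(k + (2*k² + 11)) = (2*k)*(k + (11 + 2*k²)) = (2*k)*(11 + k + 2*k²) = 2*k*(11 + k + 2*k²))
(v(-2) + 83)² = (2*(-2)*(11 - 2 + 2*(-2)²) + 83)² = (2*(-2)*(11 - 2 + 2*4) + 83)² = (2*(-2)*(11 - 2 + 8) + 83)² = (2*(-2)*17 + 83)² = (-68 + 83)² = 15² = 225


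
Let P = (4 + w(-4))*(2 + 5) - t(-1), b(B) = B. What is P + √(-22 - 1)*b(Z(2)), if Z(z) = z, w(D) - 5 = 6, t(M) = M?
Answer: 106 + 2*I*√23 ≈ 106.0 + 9.5917*I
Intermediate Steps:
w(D) = 11 (w(D) = 5 + 6 = 11)
P = 106 (P = (4 + 11)*(2 + 5) - 1*(-1) = 15*7 + 1 = 105 + 1 = 106)
P + √(-22 - 1)*b(Z(2)) = 106 + √(-22 - 1)*2 = 106 + √(-23)*2 = 106 + (I*√23)*2 = 106 + 2*I*√23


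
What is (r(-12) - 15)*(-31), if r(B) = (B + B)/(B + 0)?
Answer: 403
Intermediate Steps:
r(B) = 2 (r(B) = (2*B)/B = 2)
(r(-12) - 15)*(-31) = (2 - 15)*(-31) = -13*(-31) = 403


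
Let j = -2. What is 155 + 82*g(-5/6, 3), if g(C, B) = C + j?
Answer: -232/3 ≈ -77.333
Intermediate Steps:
g(C, B) = -2 + C (g(C, B) = C - 2 = -2 + C)
155 + 82*g(-5/6, 3) = 155 + 82*(-2 - 5/6) = 155 + 82*(-2 - 5*⅙) = 155 + 82*(-2 - ⅚) = 155 + 82*(-17/6) = 155 - 697/3 = -232/3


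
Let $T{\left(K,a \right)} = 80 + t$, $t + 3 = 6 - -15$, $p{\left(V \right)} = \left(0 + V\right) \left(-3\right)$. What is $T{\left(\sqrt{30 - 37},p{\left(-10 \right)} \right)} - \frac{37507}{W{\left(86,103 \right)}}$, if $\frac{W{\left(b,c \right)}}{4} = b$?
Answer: $- \frac{3795}{344} \approx -11.032$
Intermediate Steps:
$p{\left(V \right)} = - 3 V$ ($p{\left(V \right)} = V \left(-3\right) = - 3 V$)
$t = 18$ ($t = -3 + \left(6 - -15\right) = -3 + \left(6 + 15\right) = -3 + 21 = 18$)
$W{\left(b,c \right)} = 4 b$
$T{\left(K,a \right)} = 98$ ($T{\left(K,a \right)} = 80 + 18 = 98$)
$T{\left(\sqrt{30 - 37},p{\left(-10 \right)} \right)} - \frac{37507}{W{\left(86,103 \right)}} = 98 - \frac{37507}{4 \cdot 86} = 98 - \frac{37507}{344} = - \frac{3795}{344}$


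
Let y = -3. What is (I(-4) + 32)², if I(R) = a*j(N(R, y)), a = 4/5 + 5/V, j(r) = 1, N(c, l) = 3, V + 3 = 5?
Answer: 124609/100 ≈ 1246.1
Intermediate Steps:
V = 2 (V = -3 + 5 = 2)
a = 33/10 (a = 4/5 + 5/2 = 4*(⅕) + 5*(½) = ⅘ + 5/2 = 33/10 ≈ 3.3000)
I(R) = 33/10 (I(R) = (33/10)*1 = 33/10)
(I(-4) + 32)² = (33/10 + 32)² = (353/10)² = 124609/100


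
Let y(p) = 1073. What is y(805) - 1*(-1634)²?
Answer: -2668883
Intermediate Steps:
y(805) - 1*(-1634)² = 1073 - 1*(-1634)² = 1073 - 1*2669956 = 1073 - 2669956 = -2668883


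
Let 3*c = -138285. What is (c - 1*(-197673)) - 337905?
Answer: -186327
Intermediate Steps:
c = -46095 (c = (1/3)*(-138285) = -46095)
(c - 1*(-197673)) - 337905 = (-46095 - 1*(-197673)) - 337905 = (-46095 + 197673) - 337905 = 151578 - 337905 = -186327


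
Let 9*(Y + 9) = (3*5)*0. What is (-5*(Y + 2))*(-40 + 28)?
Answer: -420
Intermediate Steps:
Y = -9 (Y = -9 + ((3*5)*0)/9 = -9 + (15*0)/9 = -9 + (1/9)*0 = -9 + 0 = -9)
(-5*(Y + 2))*(-40 + 28) = (-5*(-9 + 2))*(-40 + 28) = -5*(-7)*(-12) = 35*(-12) = -420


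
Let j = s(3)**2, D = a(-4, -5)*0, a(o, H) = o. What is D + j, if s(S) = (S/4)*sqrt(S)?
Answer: 27/16 ≈ 1.6875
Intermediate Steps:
s(S) = S**(3/2)/4 (s(S) = (S*(1/4))*sqrt(S) = (S/4)*sqrt(S) = S**(3/2)/4)
D = 0 (D = -4*0 = 0)
j = 27/16 (j = (3**(3/2)/4)**2 = ((3*sqrt(3))/4)**2 = (3*sqrt(3)/4)**2 = 27/16 ≈ 1.6875)
D + j = 0 + 27/16 = 27/16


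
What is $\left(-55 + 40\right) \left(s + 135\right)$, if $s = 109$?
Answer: $-3660$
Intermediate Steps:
$\left(-55 + 40\right) \left(s + 135\right) = \left(-55 + 40\right) \left(109 + 135\right) = \left(-15\right) 244 = -3660$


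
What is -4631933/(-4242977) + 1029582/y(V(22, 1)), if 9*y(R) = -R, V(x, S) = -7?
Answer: 39316467134057/29700839 ≈ 1.3238e+6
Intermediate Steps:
y(R) = -R/9 (y(R) = (-R)/9 = -R/9)
-4631933/(-4242977) + 1029582/y(V(22, 1)) = -4631933/(-4242977) + 1029582/((-1/9*(-7))) = -4631933*(-1/4242977) + 1029582/(7/9) = 4631933/4242977 + 1029582*(9/7) = 4631933/4242977 + 9266238/7 = 39316467134057/29700839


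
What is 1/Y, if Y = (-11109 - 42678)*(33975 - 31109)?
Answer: -1/154153542 ≈ -6.4870e-9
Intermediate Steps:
Y = -154153542 (Y = -53787*2866 = -154153542)
1/Y = 1/(-154153542) = -1/154153542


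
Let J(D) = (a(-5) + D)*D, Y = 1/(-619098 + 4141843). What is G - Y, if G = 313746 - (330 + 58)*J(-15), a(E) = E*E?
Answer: 1310270911769/3522745 ≈ 3.7195e+5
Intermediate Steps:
a(E) = E²
Y = 1/3522745 ≈ 2.8387e-7
J(D) = D*(25 + D) (J(D) = ((-5)² + D)*D = (25 + D)*D = D*(25 + D))
G = 371946 (G = 313746 - (330 + 58)*(-15*(25 - 15)) = 313746 - 388*(-15*10) = 313746 - 388*(-150) = 313746 - 1*(-58200) = 313746 + 58200 = 371946)
G - Y = 371946 - 1*1/3522745 = 371946 - 1/3522745 = 1310270911769/3522745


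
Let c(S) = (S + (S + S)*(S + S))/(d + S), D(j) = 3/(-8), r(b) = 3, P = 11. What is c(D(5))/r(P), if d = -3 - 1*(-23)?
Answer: 1/314 ≈ 0.0031847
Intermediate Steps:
d = 20 (d = -3 + 23 = 20)
D(j) = -3/8 (D(j) = 3*(-⅛) = -3/8)
c(S) = (S + 4*S²)/(20 + S) (c(S) = (S + (S + S)*(S + S))/(20 + S) = (S + (2*S)*(2*S))/(20 + S) = (S + 4*S²)/(20 + S))
c(D(5))/r(P) = -3*(1 + 4*(-3/8))/(8*(20 - 3/8))/3 = -3*(1 - 3/2)/(8*157/8)*(⅓) = -3/8*8/157*(-½)*(⅓) = (3/314)*(⅓) = 1/314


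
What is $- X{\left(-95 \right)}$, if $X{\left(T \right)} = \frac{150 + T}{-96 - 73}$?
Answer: $\frac{55}{169} \approx 0.32544$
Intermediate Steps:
$X{\left(T \right)} = - \frac{150}{169} - \frac{T}{169}$ ($X{\left(T \right)} = \frac{150 + T}{-169} = \left(150 + T\right) \left(- \frac{1}{169}\right) = - \frac{150}{169} - \frac{T}{169}$)
$- X{\left(-95 \right)} = - (- \frac{150}{169} - - \frac{95}{169}) = - (- \frac{150}{169} + \frac{95}{169}) = \left(-1\right) \left(- \frac{55}{169}\right) = \frac{55}{169}$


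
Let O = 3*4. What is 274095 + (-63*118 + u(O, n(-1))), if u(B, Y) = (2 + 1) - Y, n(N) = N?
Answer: 266665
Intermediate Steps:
O = 12
u(B, Y) = 3 - Y
274095 + (-63*118 + u(O, n(-1))) = 274095 + (-63*118 + (3 - 1*(-1))) = 274095 + (-7434 + (3 + 1)) = 274095 + (-7434 + 4) = 274095 - 7430 = 266665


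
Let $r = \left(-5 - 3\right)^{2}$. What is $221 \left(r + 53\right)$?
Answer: $25857$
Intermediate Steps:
$r = 64$ ($r = \left(-5 - 3\right)^{2} = \left(-8\right)^{2} = 64$)
$221 \left(r + 53\right) = 221 \left(64 + 53\right) = 221 \cdot 117 = 25857$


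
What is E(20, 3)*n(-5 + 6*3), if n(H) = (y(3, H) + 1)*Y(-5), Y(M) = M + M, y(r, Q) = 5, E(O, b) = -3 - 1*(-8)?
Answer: -300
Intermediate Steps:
E(O, b) = 5 (E(O, b) = -3 + 8 = 5)
Y(M) = 2*M
n(H) = -60 (n(H) = (5 + 1)*(2*(-5)) = 6*(-10) = -60)
E(20, 3)*n(-5 + 6*3) = 5*(-60) = -300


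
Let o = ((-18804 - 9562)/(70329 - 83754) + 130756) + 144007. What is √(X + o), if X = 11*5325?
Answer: 34*√2078826882/2685 ≈ 577.36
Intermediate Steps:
X = 58575
o = 3688721641/13425 (o = (-28366/(-13425) + 130756) + 144007 = (-28366*(-1/13425) + 130756) + 144007 = (28366/13425 + 130756) + 144007 = 1755427666/13425 + 144007 = 3688721641/13425 ≈ 2.7477e+5)
√(X + o) = √(58575 + 3688721641/13425) = √(4475091016/13425) = 34*√2078826882/2685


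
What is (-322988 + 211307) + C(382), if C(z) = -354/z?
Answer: -21331248/191 ≈ -1.1168e+5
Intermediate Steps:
(-322988 + 211307) + C(382) = (-322988 + 211307) - 354/382 = -111681 - 354*1/382 = -111681 - 177/191 = -21331248/191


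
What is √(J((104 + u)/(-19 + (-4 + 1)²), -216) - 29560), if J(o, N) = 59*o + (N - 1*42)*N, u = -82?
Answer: √650955/5 ≈ 161.36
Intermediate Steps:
J(o, N) = 59*o + N*(-42 + N) (J(o, N) = 59*o + (N - 42)*N = 59*o + (-42 + N)*N = 59*o + N*(-42 + N))
√(J((104 + u)/(-19 + (-4 + 1)²), -216) - 29560) = √(((-216)² - 42*(-216) + 59*((104 - 82)/(-19 + (-4 + 1)²))) - 29560) = √((46656 + 9072 + 59*(22/(-19 + (-3)²))) - 29560) = √((46656 + 9072 + 59*(22/(-19 + 9))) - 29560) = √((46656 + 9072 + 59*(22/(-10))) - 29560) = √((46656 + 9072 + 59*(22*(-⅒))) - 29560) = √((46656 + 9072 + 59*(-11/5)) - 29560) = √((46656 + 9072 - 649/5) - 29560) = √(277991/5 - 29560) = √(130191/5) = √650955/5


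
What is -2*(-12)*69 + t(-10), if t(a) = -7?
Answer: 1649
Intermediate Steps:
-2*(-12)*69 + t(-10) = -2*(-12)*69 - 7 = 24*69 - 7 = 1656 - 7 = 1649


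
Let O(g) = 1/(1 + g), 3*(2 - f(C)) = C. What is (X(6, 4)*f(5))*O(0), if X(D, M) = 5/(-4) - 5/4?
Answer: -5/6 ≈ -0.83333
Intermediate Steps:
f(C) = 2 - C/3
X(D, M) = -5/2 (X(D, M) = 5*(-1/4) - 5*1/4 = -5/4 - 5/4 = -5/2)
(X(6, 4)*f(5))*O(0) = (-5*(2 - 1/3*5)/2)/(1 + 0) = -5*(2 - 5/3)/2/1 = -5/2*1/3*1 = -5/6*1 = -5/6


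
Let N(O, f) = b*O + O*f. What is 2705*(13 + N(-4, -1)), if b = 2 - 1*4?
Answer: 67625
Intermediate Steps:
b = -2 (b = 2 - 4 = -2)
N(O, f) = -2*O + O*f
2705*(13 + N(-4, -1)) = 2705*(13 - 4*(-2 - 1)) = 2705*(13 - 4*(-3)) = 2705*(13 + 12) = 2705*25 = 67625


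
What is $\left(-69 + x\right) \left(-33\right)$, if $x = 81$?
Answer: $-396$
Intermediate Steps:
$\left(-69 + x\right) \left(-33\right) = \left(-69 + 81\right) \left(-33\right) = 12 \left(-33\right) = -396$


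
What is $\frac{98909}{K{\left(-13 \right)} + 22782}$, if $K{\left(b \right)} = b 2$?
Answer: $\frac{98909}{22756} \approx 4.3465$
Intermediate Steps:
$K{\left(b \right)} = 2 b$
$\frac{98909}{K{\left(-13 \right)} + 22782} = \frac{98909}{2 \left(-13\right) + 22782} = \frac{98909}{-26 + 22782} = \frac{98909}{22756}$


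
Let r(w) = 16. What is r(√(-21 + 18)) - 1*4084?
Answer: -4068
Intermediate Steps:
r(√(-21 + 18)) - 1*4084 = 16 - 1*4084 = 16 - 4084 = -4068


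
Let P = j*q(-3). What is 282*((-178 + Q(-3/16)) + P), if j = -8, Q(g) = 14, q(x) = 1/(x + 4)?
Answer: -48504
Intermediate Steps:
q(x) = 1/(4 + x)
P = -8 (P = -8/(4 - 3) = -8/1 = -8*1 = -8)
282*((-178 + Q(-3/16)) + P) = 282*((-178 + 14) - 8) = 282*(-164 - 8) = 282*(-172) = -48504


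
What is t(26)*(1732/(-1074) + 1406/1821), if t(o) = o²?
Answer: -185215888/325959 ≈ -568.22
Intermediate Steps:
t(26)*(1732/(-1074) + 1406/1821) = 26²*(1732/(-1074) + 1406/1821) = 676*(1732*(-1/1074) + 1406*(1/1821)) = 676*(-866/537 + 1406/1821) = 676*(-273988/325959) = -185215888/325959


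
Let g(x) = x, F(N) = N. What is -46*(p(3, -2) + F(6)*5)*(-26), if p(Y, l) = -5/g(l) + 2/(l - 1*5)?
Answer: 269698/7 ≈ 38528.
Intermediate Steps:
p(Y, l) = -5/l + 2/(-5 + l) (p(Y, l) = -5/l + 2/(l - 1*5) = -5/l + 2/(l - 5) = -5/l + 2/(-5 + l))
-46*(p(3, -2) + F(6)*5)*(-26) = -46*((25 - 3*(-2))/((-2)*(-5 - 2)) + 6*5)*(-26) = -46*(-½*(25 + 6)/(-7) + 30)*(-26) = -46*(-½*(-⅐)*31 + 30)*(-26) = -46*(31/14 + 30)*(-26) = -46*451/14*(-26) = -10373/7*(-26) = 269698/7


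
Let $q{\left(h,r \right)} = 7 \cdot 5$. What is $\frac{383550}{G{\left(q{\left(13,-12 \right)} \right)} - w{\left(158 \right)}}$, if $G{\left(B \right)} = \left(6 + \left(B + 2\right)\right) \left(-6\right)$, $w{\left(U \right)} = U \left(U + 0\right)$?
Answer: $- \frac{191775}{12611} \approx -15.207$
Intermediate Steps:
$q{\left(h,r \right)} = 35$
$w{\left(U \right)} = U^{2}$ ($w{\left(U \right)} = U U = U^{2}$)
$G{\left(B \right)} = -48 - 6 B$ ($G{\left(B \right)} = \left(6 + \left(2 + B\right)\right) \left(-6\right) = \left(8 + B\right) \left(-6\right) = -48 - 6 B$)
$\frac{383550}{G{\left(q{\left(13,-12 \right)} \right)} - w{\left(158 \right)}} = \frac{383550}{\left(-48 - 210\right) - 158^{2}} = \frac{383550}{\left(-48 - 210\right) - 24964} = \frac{383550}{-258 - 24964} = \frac{383550}{-25222} = 383550 \left(- \frac{1}{25222}\right) = - \frac{191775}{12611}$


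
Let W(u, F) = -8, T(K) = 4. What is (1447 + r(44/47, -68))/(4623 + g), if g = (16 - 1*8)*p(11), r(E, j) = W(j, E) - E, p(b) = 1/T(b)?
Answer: 67589/217375 ≈ 0.31093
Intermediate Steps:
p(b) = ¼ (p(b) = 1/4 = ¼)
r(E, j) = -8 - E
g = 2 (g = (16 - 1*8)*(¼) = (16 - 8)*(¼) = 8*(¼) = 2)
(1447 + r(44/47, -68))/(4623 + g) = (1447 + (-8 - 44/47))/(4623 + 2) = (1447 + (-8 - 44/47))/4625 = (1447 + (-8 - 1*44/47))*(1/4625) = (1447 + (-8 - 44/47))*(1/4625) = (1447 - 420/47)*(1/4625) = (67589/47)*(1/4625) = 67589/217375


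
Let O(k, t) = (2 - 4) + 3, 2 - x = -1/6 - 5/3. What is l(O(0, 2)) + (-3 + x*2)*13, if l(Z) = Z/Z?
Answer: 185/3 ≈ 61.667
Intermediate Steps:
x = 23/6 (x = 2 - (-1/6 - 5/3) = 2 - (-1*⅙ - 5*⅓) = 2 - (-⅙ - 5/3) = 2 - 1*(-11/6) = 2 + 11/6 = 23/6 ≈ 3.8333)
O(k, t) = 1 (O(k, t) = -2 + 3 = 1)
l(Z) = 1
l(O(0, 2)) + (-3 + x*2)*13 = 1 + (-3 + (23/6)*2)*13 = 1 + (-3 + 23/3)*13 = 1 + (14/3)*13 = 1 + 182/3 = 185/3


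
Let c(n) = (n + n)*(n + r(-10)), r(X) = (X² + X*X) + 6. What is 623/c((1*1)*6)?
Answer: 623/2544 ≈ 0.24489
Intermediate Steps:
r(X) = 6 + 2*X² (r(X) = (X² + X²) + 6 = 2*X² + 6 = 6 + 2*X²)
c(n) = 2*n*(206 + n) (c(n) = (n + n)*(n + (6 + 2*(-10)²)) = (2*n)*(n + (6 + 2*100)) = (2*n)*(n + (6 + 200)) = (2*n)*(n + 206) = (2*n)*(206 + n) = 2*n*(206 + n))
623/c((1*1)*6) = 623/((2*((1*1)*6)*(206 + (1*1)*6))) = 623/((2*(1*6)*(206 + 1*6))) = 623/((2*6*(206 + 6))) = 623/((2*6*212)) = 623/2544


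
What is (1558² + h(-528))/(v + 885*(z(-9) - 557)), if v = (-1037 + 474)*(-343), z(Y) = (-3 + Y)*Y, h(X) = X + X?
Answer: -606577/51064 ≈ -11.879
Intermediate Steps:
h(X) = 2*X
z(Y) = Y*(-3 + Y)
v = 193109 (v = -563*(-343) = 193109)
(1558² + h(-528))/(v + 885*(z(-9) - 557)) = (1558² + 2*(-528))/(193109 + 885*(-9*(-3 - 9) - 557)) = (2427364 - 1056)/(193109 + 885*(-9*(-12) - 557)) = 2426308/(193109 + 885*(108 - 557)) = 2426308/(193109 + 885*(-449)) = 2426308/(193109 - 397365) = 2426308/(-204256) = 2426308*(-1/204256) = -606577/51064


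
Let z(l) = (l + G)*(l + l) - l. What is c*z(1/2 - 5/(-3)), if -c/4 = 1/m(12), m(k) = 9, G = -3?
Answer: 208/81 ≈ 2.5679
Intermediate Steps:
c = -4/9 ≈ -0.44444
z(l) = -l + 2*l*(-3 + l) (z(l) = (l - 3)*(l + l) - l = (-3 + l)*(2*l) - l = 2*l*(-3 + l) - l = -l + 2*l*(-3 + l))
c*z(1/2 - 5/(-3)) = -4*(1/2 - 5/(-3))*(-7 + 2*(1/2 - 5/(-3)))/9 = -4*(1*(½) - 5*(-⅓))*(-7 + 2*(1*(½) - 5*(-⅓)))/9 = -4*(½ + 5/3)*(-7 + 2*(½ + 5/3))/9 = -26*(-7 + 2*(13/6))/27 = -26*(-7 + 13/3)/27 = -26*(-8)/(27*3) = -4/9*(-52/9) = 208/81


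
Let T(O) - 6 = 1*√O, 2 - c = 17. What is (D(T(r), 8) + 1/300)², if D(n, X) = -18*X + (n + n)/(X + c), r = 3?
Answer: 93632796049/4410000 + 305993*√3/3675 ≈ 21376.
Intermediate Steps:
c = -15 (c = 2 - 1*17 = 2 - 17 = -15)
T(O) = 6 + √O (T(O) = 6 + 1*√O = 6 + √O)
D(n, X) = -18*X + 2*n/(-15 + X) (D(n, X) = -18*X + (n + n)/(X - 15) = -18*X + (2*n)/(-15 + X) = -18*X + 2*n/(-15 + X))
(D(T(r), 8) + 1/300)² = (2*((6 + √3) - 9*8² + 135*8)/(-15 + 8) + 1/300)² = (2*((6 + √3) - 9*64 + 1080)/(-7) + 1/300)² = (2*(-⅐)*((6 + √3) - 576 + 1080) + 1/300)² = (2*(-⅐)*(510 + √3) + 1/300)² = ((-1020/7 - 2*√3/7) + 1/300)² = (-305993/2100 - 2*√3/7)²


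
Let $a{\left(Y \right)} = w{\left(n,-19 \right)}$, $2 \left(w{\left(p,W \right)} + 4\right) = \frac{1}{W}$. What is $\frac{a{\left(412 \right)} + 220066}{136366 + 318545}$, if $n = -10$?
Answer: $\frac{8362355}{17286618} \approx 0.48375$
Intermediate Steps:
$w{\left(p,W \right)} = -4 + \frac{1}{2 W}$
$a{\left(Y \right)} = - \frac{153}{38}$ ($a{\left(Y \right)} = -4 + \frac{1}{2 \left(-19\right)} = -4 + \frac{1}{2} \left(- \frac{1}{19}\right) = -4 - \frac{1}{38} = - \frac{153}{38}$)
$\frac{a{\left(412 \right)} + 220066}{136366 + 318545} = \frac{- \frac{153}{38} + 220066}{136366 + 318545} = \frac{8362355}{38 \cdot 454911} = \frac{8362355}{38} \cdot \frac{1}{454911} = \frac{8362355}{17286618}$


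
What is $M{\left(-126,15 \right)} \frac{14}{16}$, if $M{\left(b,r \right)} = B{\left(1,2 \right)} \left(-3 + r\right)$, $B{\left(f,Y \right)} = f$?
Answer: $\frac{21}{2} \approx 10.5$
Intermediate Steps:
$M{\left(b,r \right)} = -3 + r$ ($M{\left(b,r \right)} = 1 \left(-3 + r\right) = -3 + r$)
$M{\left(-126,15 \right)} \frac{14}{16} = \left(-3 + 15\right) \frac{14}{16} = 12 \cdot 14 \cdot \frac{1}{16} = 12 \cdot \frac{7}{8} = \frac{21}{2}$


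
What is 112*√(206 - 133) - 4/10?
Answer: -⅖ + 112*√73 ≈ 956.53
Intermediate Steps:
112*√(206 - 133) - 4/10 = 112*√73 - 4*⅒ = 112*√73 - ⅖ = -⅖ + 112*√73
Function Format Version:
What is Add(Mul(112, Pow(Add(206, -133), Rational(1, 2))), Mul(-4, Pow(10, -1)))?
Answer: Add(Rational(-2, 5), Mul(112, Pow(73, Rational(1, 2)))) ≈ 956.53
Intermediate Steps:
Add(Mul(112, Pow(Add(206, -133), Rational(1, 2))), Mul(-4, Pow(10, -1))) = Add(Mul(112, Pow(73, Rational(1, 2))), Mul(-4, Rational(1, 10))) = Add(Mul(112, Pow(73, Rational(1, 2))), Rational(-2, 5)) = Add(Rational(-2, 5), Mul(112, Pow(73, Rational(1, 2))))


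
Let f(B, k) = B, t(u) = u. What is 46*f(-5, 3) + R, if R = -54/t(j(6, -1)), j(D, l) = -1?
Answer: -176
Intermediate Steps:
R = 54 (R = -54/(-1) = -54*(-1) = 54)
46*f(-5, 3) + R = 46*(-5) + 54 = -230 + 54 = -176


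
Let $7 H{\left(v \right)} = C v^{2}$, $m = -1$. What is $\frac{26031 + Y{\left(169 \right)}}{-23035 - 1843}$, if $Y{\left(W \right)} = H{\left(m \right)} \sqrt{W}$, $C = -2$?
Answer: $- \frac{182191}{174146} \approx -1.0462$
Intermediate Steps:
$H{\left(v \right)} = - \frac{2 v^{2}}{7}$ ($H{\left(v \right)} = \frac{\left(-2\right) v^{2}}{7} = - \frac{2 v^{2}}{7}$)
$Y{\left(W \right)} = - \frac{2 \sqrt{W}}{7}$ ($Y{\left(W \right)} = - \frac{2 \left(-1\right)^{2}}{7} \sqrt{W} = \left(- \frac{2}{7}\right) 1 \sqrt{W} = - \frac{2 \sqrt{W}}{7}$)
$\frac{26031 + Y{\left(169 \right)}}{-23035 - 1843} = \frac{26031 - \frac{2 \sqrt{169}}{7}}{-23035 - 1843} = \frac{26031 - \frac{26}{7}}{-24878} = \left(26031 - \frac{26}{7}\right) \left(- \frac{1}{24878}\right) = \frac{182191}{7} \left(- \frac{1}{24878}\right) = - \frac{182191}{174146}$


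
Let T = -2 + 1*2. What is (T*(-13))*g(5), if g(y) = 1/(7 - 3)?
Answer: 0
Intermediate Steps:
T = 0 (T = -2 + 2 = 0)
g(y) = 1/4
(T*(-13))*g(5) = (0*(-13))*(1/4) = 0*(1/4) = 0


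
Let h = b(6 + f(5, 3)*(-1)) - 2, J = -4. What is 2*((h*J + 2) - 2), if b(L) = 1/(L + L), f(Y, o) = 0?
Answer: 46/3 ≈ 15.333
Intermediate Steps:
b(L) = 1/(2*L)
h = -23/12 (h = 1/(2*(6 + 0*(-1))) - 2 = 1/(2*(6 + 0)) - 2 = (1/2)/6 - 2 = (1/2)*(1/6) - 2 = 1/12 - 2 = -23/12 ≈ -1.9167)
2*((h*J + 2) - 2) = 2*((-23/12*(-4) + 2) - 2) = 2*((23/3 + 2) - 2) = 2*(29/3 - 2) = 2*(23/3) = 46/3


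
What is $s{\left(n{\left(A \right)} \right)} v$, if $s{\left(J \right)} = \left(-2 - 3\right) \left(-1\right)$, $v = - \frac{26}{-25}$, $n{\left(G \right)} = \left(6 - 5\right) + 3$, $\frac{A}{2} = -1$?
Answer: $\frac{26}{5} \approx 5.2$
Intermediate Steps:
$A = -2$ ($A = 2 \left(-1\right) = -2$)
$n{\left(G \right)} = 4$ ($n{\left(G \right)} = \left(6 - 5\right) + 3 = 1 + 3 = 4$)
$v = \frac{26}{25}$ ($v = \left(-26\right) \left(- \frac{1}{25}\right) = \frac{26}{25} \approx 1.04$)
$s{\left(J \right)} = 5$ ($s{\left(J \right)} = \left(-5\right) \left(-1\right) = 5$)
$s{\left(n{\left(A \right)} \right)} v = 5 \cdot \frac{26}{25} = \frac{26}{5}$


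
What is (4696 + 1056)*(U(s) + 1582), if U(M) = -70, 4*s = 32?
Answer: 8697024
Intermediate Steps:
s = 8 (s = (1/4)*32 = 8)
(4696 + 1056)*(U(s) + 1582) = (4696 + 1056)*(-70 + 1582) = 5752*1512 = 8697024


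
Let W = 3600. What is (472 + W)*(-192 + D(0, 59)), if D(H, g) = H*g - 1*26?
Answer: -887696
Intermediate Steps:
D(H, g) = -26 + H*g (D(H, g) = H*g - 26 = -26 + H*g)
(472 + W)*(-192 + D(0, 59)) = (472 + 3600)*(-192 + (-26 + 0*59)) = 4072*(-192 + (-26 + 0)) = 4072*(-192 - 26) = 4072*(-218) = -887696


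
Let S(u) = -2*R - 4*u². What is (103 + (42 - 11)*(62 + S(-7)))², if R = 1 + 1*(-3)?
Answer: 15421329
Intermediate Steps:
R = -2 (R = 1 - 3 = -2)
S(u) = 4 - 4*u² (S(u) = -2*(-2) - 4*u² = 4 - 4*u²)
(103 + (42 - 11)*(62 + S(-7)))² = (103 + (42 - 11)*(62 + (4 - 4*(-7)²)))² = (103 + 31*(62 + (4 - 4*49)))² = (103 + 31*(62 + (4 - 196)))² = (103 + 31*(62 - 192))² = (103 + 31*(-130))² = (103 - 4030)² = (-3927)² = 15421329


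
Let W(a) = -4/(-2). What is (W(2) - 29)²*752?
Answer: 548208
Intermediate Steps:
W(a) = 2 (W(a) = -4*(-½) = 2)
(W(2) - 29)²*752 = (2 - 29)²*752 = (-27)²*752 = 729*752 = 548208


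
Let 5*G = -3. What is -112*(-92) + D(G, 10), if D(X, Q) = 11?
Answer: 10315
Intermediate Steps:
G = -⅗ (G = (⅕)*(-3) = -⅗ ≈ -0.60000)
-112*(-92) + D(G, 10) = -112*(-92) + 11 = 10304 + 11 = 10315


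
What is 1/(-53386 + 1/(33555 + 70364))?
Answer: -103919/5547819733 ≈ -1.8732e-5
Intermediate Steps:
1/(-53386 + 1/(33555 + 70364)) = 1/(-53386 + 1/103919) = 1/(-5547819733/103919) = -103919/5547819733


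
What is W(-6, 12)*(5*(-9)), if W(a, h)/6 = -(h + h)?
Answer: 6480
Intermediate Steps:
W(a, h) = -12*h (W(a, h) = 6*(-(h + h)) = 6*(-2*h) = -12*h)
W(-6, 12)*(5*(-9)) = (-12*12)*(5*(-9)) = -144*(-45) = 6480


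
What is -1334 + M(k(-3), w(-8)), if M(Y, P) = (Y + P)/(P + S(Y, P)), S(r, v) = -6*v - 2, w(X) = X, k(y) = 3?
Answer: -50697/38 ≈ -1334.1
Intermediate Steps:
S(r, v) = -2 - 6*v
M(Y, P) = (P + Y)/(-2 - 5*P) (M(Y, P) = (Y + P)/(P + (-2 - 6*P)) = (P + Y)/(-2 - 5*P))
-1334 + M(k(-3), w(-8)) = -1334 + (-1*(-8) - 1*3)/(2 + 5*(-8)) = -1334 + (8 - 3)/(2 - 40) = -1334 + 5/(-38) = -1334 - 1/38*5 = -1334 - 5/38 = -50697/38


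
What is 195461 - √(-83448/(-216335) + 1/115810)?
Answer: 195461 - √197655305664323890/715821610 ≈ 1.9546e+5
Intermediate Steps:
195461 - √(-83448/(-216335) + 1/115810) = 195461 - √(-83448*(-1/216335) + 1/115810) = 195461 - √(83448/216335 + 1/115810) = 195461 - √(1932865843/5010751270) = 195461 - √197655305664323890/715821610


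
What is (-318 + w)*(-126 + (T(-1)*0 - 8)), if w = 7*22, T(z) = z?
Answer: 21976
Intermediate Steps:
w = 154
(-318 + w)*(-126 + (T(-1)*0 - 8)) = (-318 + 154)*(-126 + (-1*0 - 8)) = -164*(-126 + (0 - 8)) = -164*(-126 - 8) = -164*(-134) = 21976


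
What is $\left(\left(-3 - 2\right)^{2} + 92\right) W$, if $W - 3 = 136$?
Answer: $16263$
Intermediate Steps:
$W = 139$ ($W = 3 + 136 = 139$)
$\left(\left(-3 - 2\right)^{2} + 92\right) W = \left(\left(-3 - 2\right)^{2} + 92\right) 139 = \left(\left(-5\right)^{2} + 92\right) 139 = \left(25 + 92\right) 139 = 117 \cdot 139 = 16263$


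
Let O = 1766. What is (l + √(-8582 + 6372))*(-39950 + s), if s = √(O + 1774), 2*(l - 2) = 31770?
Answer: -2*(15887 + I*√2210)*(19975 - √885) ≈ -6.3374e+8 - 1.8753e+6*I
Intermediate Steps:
l = 15887 (l = 2 + (½)*31770 = 2 + 15885 = 15887)
s = 2*√885 (s = √(1766 + 1774) = √3540 = 2*√885 ≈ 59.498)
(l + √(-8582 + 6372))*(-39950 + s) = (15887 + √(-8582 + 6372))*(-39950 + 2*√885) = (15887 + √(-2210))*(-39950 + 2*√885) = (15887 + I*√2210)*(-39950 + 2*√885) = (-39950 + 2*√885)*(15887 + I*√2210)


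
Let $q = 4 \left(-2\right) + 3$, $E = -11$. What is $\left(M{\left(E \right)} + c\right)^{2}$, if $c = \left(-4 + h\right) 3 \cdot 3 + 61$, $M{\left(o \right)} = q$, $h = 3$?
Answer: $2209$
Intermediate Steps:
$q = -5$ ($q = -8 + 3 = -5$)
$M{\left(o \right)} = -5$
$c = 52$ ($c = \left(-4 + 3\right) 3 \cdot 3 + 61 = \left(-1\right) 3 \cdot 3 + 61 = \left(-3\right) 3 + 61 = -9 + 61 = 52$)
$\left(M{\left(E \right)} + c\right)^{2} = \left(-5 + 52\right)^{2} = 47^{2} = 2209$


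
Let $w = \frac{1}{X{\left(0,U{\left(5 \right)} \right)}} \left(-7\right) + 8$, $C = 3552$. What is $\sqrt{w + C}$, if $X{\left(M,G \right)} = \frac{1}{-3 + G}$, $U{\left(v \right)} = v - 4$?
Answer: $\sqrt{3574} \approx 59.783$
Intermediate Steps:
$U{\left(v \right)} = -4 + v$ ($U{\left(v \right)} = v - 4 = -4 + v$)
$w = 22$ ($w = \frac{1}{\frac{1}{-3 + \left(-4 + 5\right)}} \left(-7\right) + 8 = \frac{1}{\frac{1}{-3 + 1}} \left(-7\right) + 8 = \frac{1}{\frac{1}{-2}} \left(-7\right) + 8 = \frac{1}{- \frac{1}{2}} \left(-7\right) + 8 = \left(-2\right) \left(-7\right) + 8 = 14 + 8 = 22$)
$\sqrt{w + C} = \sqrt{22 + 3552} = \sqrt{3574}$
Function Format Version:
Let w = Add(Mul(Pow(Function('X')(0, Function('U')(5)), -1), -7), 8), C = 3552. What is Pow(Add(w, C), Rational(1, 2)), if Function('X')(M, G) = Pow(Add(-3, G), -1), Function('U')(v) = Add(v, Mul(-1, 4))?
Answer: Pow(3574, Rational(1, 2)) ≈ 59.783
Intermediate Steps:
Function('U')(v) = Add(-4, v) (Function('U')(v) = Add(v, -4) = Add(-4, v))
w = 22 (w = Add(Mul(Pow(Pow(Add(-3, Add(-4, 5)), -1), -1), -7), 8) = Add(Mul(Pow(Pow(Add(-3, 1), -1), -1), -7), 8) = Add(Mul(Pow(Pow(-2, -1), -1), -7), 8) = Add(Mul(Pow(Rational(-1, 2), -1), -7), 8) = Add(Mul(-2, -7), 8) = Add(14, 8) = 22)
Pow(Add(w, C), Rational(1, 2)) = Pow(Add(22, 3552), Rational(1, 2)) = Pow(3574, Rational(1, 2))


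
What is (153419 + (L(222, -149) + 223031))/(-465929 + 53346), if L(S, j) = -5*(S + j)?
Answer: -376085/412583 ≈ -0.91154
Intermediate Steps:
L(S, j) = -5*S - 5*j
(153419 + (L(222, -149) + 223031))/(-465929 + 53346) = (153419 + ((-5*222 - 5*(-149)) + 223031))/(-465929 + 53346) = (153419 + ((-1110 + 745) + 223031))/(-412583) = (153419 + (-365 + 223031))*(-1/412583) = (153419 + 222666)*(-1/412583) = 376085*(-1/412583) = -376085/412583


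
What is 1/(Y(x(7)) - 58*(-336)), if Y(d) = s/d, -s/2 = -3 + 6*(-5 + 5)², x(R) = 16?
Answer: 8/155907 ≈ 5.1313e-5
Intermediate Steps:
s = 6 (s = -2*(-3 + 6*(-5 + 5)²) = -2*(-3 + 6*0²) = -2*(-3 + 6*0) = -2*(-3 + 0) = -2*(-3) = 6)
Y(d) = 6/d
1/(Y(x(7)) - 58*(-336)) = 1/(6/16 - 58*(-336)) = 1/(6*(1/16) + 19488) = 1/(3/8 + 19488) = 1/(155907/8) = 8/155907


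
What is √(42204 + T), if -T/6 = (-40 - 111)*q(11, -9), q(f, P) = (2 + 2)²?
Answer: 90*√7 ≈ 238.12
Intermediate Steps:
q(f, P) = 16 (q(f, P) = 4² = 16)
T = 14496 (T = -6*(-40 - 111)*16 = -(-906)*16 = -6*(-2416) = 14496)
√(42204 + T) = √(42204 + 14496) = √56700 = 90*√7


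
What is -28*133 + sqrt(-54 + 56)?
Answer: -3724 + sqrt(2) ≈ -3722.6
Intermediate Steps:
-28*133 + sqrt(-54 + 56) = -3724 + sqrt(2)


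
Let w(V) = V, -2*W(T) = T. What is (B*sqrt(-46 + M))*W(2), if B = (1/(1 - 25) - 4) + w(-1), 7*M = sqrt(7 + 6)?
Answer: 121*sqrt(-2254 + 7*sqrt(13))/168 ≈ 34.002*I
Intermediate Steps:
W(T) = -T/2
M = sqrt(13)/7 (M = sqrt(7 + 6)/7 = sqrt(13)/7 ≈ 0.51508)
B = -121/24 (B = (1/(1 - 25) - 4) - 1 = (1/(-24) - 4) - 1 = (-1/24 - 4) - 1 = -97/24 - 1 = -121/24 ≈ -5.0417)
(B*sqrt(-46 + M))*W(2) = (-121*sqrt(-46 + sqrt(13)/7)/24)*(-1/2*2) = -121*sqrt(-46 + sqrt(13)/7)/24*(-1) = 121*sqrt(-46 + sqrt(13)/7)/24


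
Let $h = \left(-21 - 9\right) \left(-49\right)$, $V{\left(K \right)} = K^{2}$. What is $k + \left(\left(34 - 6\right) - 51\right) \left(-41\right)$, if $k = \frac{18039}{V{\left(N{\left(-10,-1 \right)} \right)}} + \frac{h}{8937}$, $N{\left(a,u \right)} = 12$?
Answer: $\frac{50925901}{47664} \approx 1068.4$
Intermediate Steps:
$h = 1470$ ($h = \left(-30\right) \left(-49\right) = 1470$)
$k = \frac{5978749}{47664}$ ($k = \frac{18039}{12^{2}} + \frac{1470}{8937} = \frac{18039}{144} + 1470 \cdot \frac{1}{8937} = 18039 \cdot \frac{1}{144} + \frac{490}{2979} = \frac{6013}{48} + \frac{490}{2979} = \frac{5978749}{47664} \approx 125.44$)
$k + \left(\left(34 - 6\right) - 51\right) \left(-41\right) = \frac{5978749}{47664} + \left(\left(34 - 6\right) - 51\right) \left(-41\right) = \frac{5978749}{47664} + \left(28 - 51\right) \left(-41\right) = \frac{5978749}{47664} - -943 = \frac{5978749}{47664} + 943 = \frac{50925901}{47664}$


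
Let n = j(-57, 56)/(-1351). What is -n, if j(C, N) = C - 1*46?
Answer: -103/1351 ≈ -0.076240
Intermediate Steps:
j(C, N) = -46 + C (j(C, N) = C - 46 = -46 + C)
n = 103/1351 (n = (-46 - 57)/(-1351) = -103*(-1/1351) = 103/1351 ≈ 0.076240)
-n = -1*103/1351 = -103/1351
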